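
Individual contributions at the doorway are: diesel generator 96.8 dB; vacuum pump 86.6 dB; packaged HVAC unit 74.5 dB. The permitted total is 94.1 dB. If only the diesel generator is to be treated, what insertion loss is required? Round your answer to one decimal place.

3.6 dB

Fixed contribution from the other sources: Σ 10^(L/10) = 10^(86.6/10) + 10^(74.5/10) = 4.853e+08 (86.86 dB).
The limit corresponds to 10^(94.1/10) = 2.570e+09; subtracting the fixed part leaves 2.085e+09 for the diesel generator, i.e. 93.19 dB.
Required insertion loss = 96.8 − 93.19 = 3.61 dB.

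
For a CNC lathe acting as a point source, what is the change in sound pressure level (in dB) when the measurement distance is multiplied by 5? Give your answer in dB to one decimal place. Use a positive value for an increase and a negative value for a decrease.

With spherical spreading the level changes by −20·log₁₀(r₂/r₁).
ΔL = −20·log₁₀(5) = -13.98 dB.

-14.0 dB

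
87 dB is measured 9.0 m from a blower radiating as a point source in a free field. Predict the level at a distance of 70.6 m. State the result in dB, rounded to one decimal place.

Point-source attenuation: ΔL = 20·log₁₀(r₂/r₁) = 20·log₁₀(70.6/9.0) = 17.891 dB.
L₂ = 87 − 20·log₁₀(70.6/9.0) = 87 − 17.891 = 69.11 dB.

69.1 dB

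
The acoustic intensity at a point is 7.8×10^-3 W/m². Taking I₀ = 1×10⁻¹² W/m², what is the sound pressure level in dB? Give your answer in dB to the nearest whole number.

L = 10·log₁₀(I/I₀) = 10·log₁₀(7.8×10^-3/10⁻¹²) = 10·log₁₀(7.8×10^9).
L = 10·(0.8921 + 9) = 98.92 dB.

99 dB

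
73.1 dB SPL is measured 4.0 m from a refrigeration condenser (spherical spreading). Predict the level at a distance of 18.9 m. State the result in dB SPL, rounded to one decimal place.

For a point source, L₂ = L₁ − 20·log₁₀(r₂/r₁).
L₂ = 73.1 − 20·log₁₀(18.9/4.0) = 73.1 − 13.488 = 59.61 dB SPL.

59.6 dB SPL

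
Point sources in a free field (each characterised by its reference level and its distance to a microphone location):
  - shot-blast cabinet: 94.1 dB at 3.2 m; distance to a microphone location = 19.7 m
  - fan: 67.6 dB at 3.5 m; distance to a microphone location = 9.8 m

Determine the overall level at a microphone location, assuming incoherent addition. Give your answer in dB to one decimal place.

78.4 dB

First find each source's level at the receiver (point-source: −20·log₁₀(r/r_ref)), then combine on an intensity basis.
shot-blast cabinet: 94.1 − 20·log₁₀(19.7/3.2) = 94.1 − 15.79 = 78.31 dB.
fan: 67.6 − 20·log₁₀(9.8/3.5) = 67.6 − 8.94 = 58.66 dB.
Σ 10^(L/10) = 6.856e+07 → L_total = 10·log₁₀(6.856e+07) = 78.36 dB.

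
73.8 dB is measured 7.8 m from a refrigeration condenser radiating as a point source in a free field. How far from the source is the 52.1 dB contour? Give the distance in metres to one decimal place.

For a point source L₁ − L₂ = 20·log₁₀(r₂/r₁), so r₂ = r₁·10^((L₁−L₂)/20).
r₂ = 7.8·10^((73.8−52.1)/20) = 7.8·10^(21.7/20) = 94.86 m.

94.9 m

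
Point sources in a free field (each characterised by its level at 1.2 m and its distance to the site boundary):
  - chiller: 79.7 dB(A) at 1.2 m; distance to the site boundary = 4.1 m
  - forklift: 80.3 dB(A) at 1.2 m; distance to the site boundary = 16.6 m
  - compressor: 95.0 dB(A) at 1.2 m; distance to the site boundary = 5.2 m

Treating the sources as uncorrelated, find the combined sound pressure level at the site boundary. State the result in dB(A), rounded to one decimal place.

First find each source's level at the receiver (point-source: −20·log₁₀(r/r_ref)), then combine on an intensity basis.
chiller: 79.7 − 20·log₁₀(4.1/1.2) = 79.7 − 10.67 = 69.03 dB(A).
forklift: 80.3 − 20·log₁₀(16.6/1.2) = 80.3 − 22.82 = 57.48 dB(A).
compressor: 95.0 − 20·log₁₀(5.2/1.2) = 95.0 − 12.74 = 82.26 dB(A).
Σ 10^(L/10) = 1.770e+08 → L_total = 10·log₁₀(1.770e+08) = 82.48 dB(A).

82.5 dB(A)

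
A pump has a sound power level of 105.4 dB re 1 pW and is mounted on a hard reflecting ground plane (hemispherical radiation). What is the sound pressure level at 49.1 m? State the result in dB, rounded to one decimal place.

L_p = L_w − 10·log₁₀(2π·r²) with r = 49.1 m.
2π·r² = 1.515e+04 m², 10·log₁₀ of that is 41.803 dB.
L_p = 105.4 − 41.803 = 63.60 dB.

63.6 dB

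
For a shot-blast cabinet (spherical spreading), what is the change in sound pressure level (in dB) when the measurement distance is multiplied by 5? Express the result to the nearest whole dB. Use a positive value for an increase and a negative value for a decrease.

-14 dB

Point-source spreading: ΔL = −20·log₁₀(r₂/r₁).
ΔL = −20·log₁₀(5) = -13.98 dB.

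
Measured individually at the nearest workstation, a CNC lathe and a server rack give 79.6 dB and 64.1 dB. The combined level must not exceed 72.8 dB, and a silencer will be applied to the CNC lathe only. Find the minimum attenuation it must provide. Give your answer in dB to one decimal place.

The untreated sources together contribute 10^(64.1/10) = 2.570e+06, i.e. 64.10 dB.
The limit corresponds to 10^(72.8/10) = 1.905e+07; subtracting the fixed part leaves 1.648e+07 for the CNC lathe, i.e. 72.17 dB.
Required insertion loss = 79.6 − 72.17 = 7.43 dB.

7.4 dB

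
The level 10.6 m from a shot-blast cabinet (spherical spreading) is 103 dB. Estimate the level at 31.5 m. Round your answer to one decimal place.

Point-source attenuation: ΔL = 20·log₁₀(r₂/r₁) = 20·log₁₀(31.5/10.6) = 9.460 dB.
L₂ = 103 − 20·log₁₀(31.5/10.6) = 103 − 9.460 = 93.54 dB.

93.5 dB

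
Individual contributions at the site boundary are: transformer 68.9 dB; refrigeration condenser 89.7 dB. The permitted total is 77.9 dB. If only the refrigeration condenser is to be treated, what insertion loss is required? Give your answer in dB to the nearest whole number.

12 dB

Everything except the refrigeration condenser sums to 10^(68.9/10) = 7.762e+06 in linear terms, 68.90 dB.
To meet 77.9 dB overall, the treated refrigeration condenser may contribute at most 10^(77.9/10) − 7.762e+06 = 5.390e+07, i.e. 77.32 dB.
So the refrigeration condenser must be reduced from 89.7 to 77.32 dB: IL = 12.38 dB.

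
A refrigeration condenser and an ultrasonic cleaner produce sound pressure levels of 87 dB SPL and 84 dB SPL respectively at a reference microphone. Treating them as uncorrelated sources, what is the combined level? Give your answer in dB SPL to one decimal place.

For uncorrelated sources the intensities add, so convert each level to linear form, sum, and take 10·log₁₀ of the total.
Σ 10^(L/10) = 10^(87/10) + 10^(84/10) = 7.524e+08.
L_total = 10·log₁₀(7.524e+08) = 88.76 dB SPL.

88.8 dB SPL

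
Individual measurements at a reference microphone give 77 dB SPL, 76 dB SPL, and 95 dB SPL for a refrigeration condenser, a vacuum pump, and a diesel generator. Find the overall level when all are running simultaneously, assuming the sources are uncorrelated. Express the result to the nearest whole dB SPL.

For uncorrelated sources the intensities add, so convert each level to linear form, sum, and take 10·log₁₀ of the total.
Σ 10^(L/10) = 10^(77/10) + 10^(76/10) + 10^(95/10) = 3.252e+09.
L_total = 10·log₁₀(3.252e+09) = 95.12 dB SPL.

95 dB SPL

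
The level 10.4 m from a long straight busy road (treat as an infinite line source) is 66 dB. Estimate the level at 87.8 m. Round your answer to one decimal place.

56.7 dB

Cylindrical spreading from a line source gives a 10·log₁₀(r₂/r₁) drop.
L₂ = 66 − 10·log₁₀(87.8/10.4) = 66 − 9.265 = 56.74 dB.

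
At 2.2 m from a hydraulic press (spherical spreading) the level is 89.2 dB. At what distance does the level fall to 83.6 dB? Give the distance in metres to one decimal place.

For a point source L₁ − L₂ = 20·log₁₀(r₂/r₁), so r₂ = r₁·10^((L₁−L₂)/20).
r₂ = 2.2·10^((89.2−83.6)/20) = 2.2·10^(5.6/20) = 4.19 m.

4.2 m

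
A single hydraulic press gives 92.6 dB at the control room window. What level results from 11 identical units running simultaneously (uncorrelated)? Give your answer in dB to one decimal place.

103.0 dB

With 11 equal, uncorrelated contributions the intensity is 11× that of one unit, giving a rise of 10·log₁₀ 11.
L_total = 92.6 + 10·log₁₀(11) = 92.6 + 10.414 = 103.01 dB.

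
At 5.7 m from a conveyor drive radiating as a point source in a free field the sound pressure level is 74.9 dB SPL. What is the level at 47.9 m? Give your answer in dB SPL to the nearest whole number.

56 dB SPL

For a point source, L₂ = L₁ − 20·log₁₀(r₂/r₁).
L₂ = 74.9 − 20·log₁₀(47.9/5.7) = 74.9 − 18.489 = 56.41 dB SPL.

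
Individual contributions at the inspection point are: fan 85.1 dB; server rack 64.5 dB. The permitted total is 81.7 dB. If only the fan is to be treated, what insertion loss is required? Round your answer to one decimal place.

The untreated sources together contribute 10^(64.5/10) = 2.818e+06, i.e. 64.50 dB.
To meet 81.7 dB overall, the treated fan may contribute at most 10^(81.7/10) − 2.818e+06 = 1.451e+08, i.e. 81.62 dB.
So the fan must be reduced from 85.1 to 81.62 dB: IL = 3.48 dB.

3.5 dB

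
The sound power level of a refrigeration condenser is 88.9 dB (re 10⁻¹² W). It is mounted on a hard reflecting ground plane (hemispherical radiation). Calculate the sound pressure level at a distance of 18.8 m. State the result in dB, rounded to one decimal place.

55.4 dB

Free-field hemispherical radiation: L_p = L_w − 10·log₁₀(2π·r²), r = 18.8 m.
2π·r² = 2221 m², 10·log₁₀ of that is 33.465 dB.
L_p = 88.9 − 33.465 = 55.44 dB.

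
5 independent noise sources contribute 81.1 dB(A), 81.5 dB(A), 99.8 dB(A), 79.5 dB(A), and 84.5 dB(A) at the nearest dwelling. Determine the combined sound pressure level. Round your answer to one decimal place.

For uncorrelated sources the intensities add, so convert each level to linear form, sum, and take 10·log₁₀ of the total.
Σ 10^(L/10) = 10^(81.1/10) + 10^(81.5/10) + 10^(99.8/10) + 10^(79.5/10) + 10^(84.5/10) = 1.019e+10.
L_total = 10·log₁₀(1.019e+10) = 100.08 dB(A).

100.1 dB(A)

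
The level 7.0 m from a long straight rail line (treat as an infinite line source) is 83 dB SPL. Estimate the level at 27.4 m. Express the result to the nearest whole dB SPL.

77 dB SPL

Cylindrical spreading from a line source gives a 10·log₁₀(r₂/r₁) drop.
L₂ = 83 − 10·log₁₀(27.4/7.0) = 83 − 5.927 = 77.07 dB SPL.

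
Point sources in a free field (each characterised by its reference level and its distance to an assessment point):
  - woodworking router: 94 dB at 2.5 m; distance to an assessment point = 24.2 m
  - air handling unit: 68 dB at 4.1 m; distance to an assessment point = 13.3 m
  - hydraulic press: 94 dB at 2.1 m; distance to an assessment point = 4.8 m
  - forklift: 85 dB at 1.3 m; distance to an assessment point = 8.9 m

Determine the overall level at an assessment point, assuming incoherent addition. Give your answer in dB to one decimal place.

87.1 dB

First find each source's level at the receiver (point-source: −20·log₁₀(r/r_ref)), then combine on an intensity basis.
woodworking router: 94 − 20·log₁₀(24.2/2.5) = 94 − 19.72 = 74.28 dB.
air handling unit: 68 − 20·log₁₀(13.3/4.1) = 68 − 10.22 = 57.78 dB.
hydraulic press: 94 − 20·log₁₀(4.8/2.1) = 94 − 7.18 = 86.82 dB.
forklift: 85 − 20·log₁₀(8.9/1.3) = 85 − 16.71 = 68.29 dB.
Σ 10^(L/10) = 5.149e+08 → L_total = 10·log₁₀(5.149e+08) = 87.12 dB.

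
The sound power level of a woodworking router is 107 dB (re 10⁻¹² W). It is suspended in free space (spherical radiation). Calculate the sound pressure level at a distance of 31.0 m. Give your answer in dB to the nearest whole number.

66 dB

The power spreads over a sphere of area 4π·r², so L_p = L_w − 10·log₁₀(4π·r²).
4π·r² = 1.208e+04 m², 10·log₁₀ of that is 40.819 dB.
L_p = 107 − 40.819 = 66.18 dB.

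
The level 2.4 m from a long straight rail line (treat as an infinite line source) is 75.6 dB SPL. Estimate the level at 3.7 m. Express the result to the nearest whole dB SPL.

74 dB SPL

For a line source, L₂ = L₁ − 10·log₁₀(r₂/r₁).
L₂ = 75.6 − 10·log₁₀(3.7/2.4) = 75.6 − 1.880 = 73.72 dB SPL.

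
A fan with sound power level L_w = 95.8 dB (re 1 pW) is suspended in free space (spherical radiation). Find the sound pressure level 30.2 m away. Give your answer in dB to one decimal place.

Free-field spherical radiation: L_p = L_w − 10·log₁₀(4π·r²), r = 30.2 m.
4π·r² = 1.146e+04 m², 10·log₁₀ of that is 40.592 dB.
L_p = 95.8 − 40.592 = 55.21 dB.

55.2 dB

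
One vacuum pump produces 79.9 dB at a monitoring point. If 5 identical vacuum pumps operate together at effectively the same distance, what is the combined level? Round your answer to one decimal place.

N identical incoherent sources raise the level by 10·log₁₀ N.
L_total = 79.9 + 10·log₁₀(5) = 79.9 + 6.990 = 86.89 dB.

86.9 dB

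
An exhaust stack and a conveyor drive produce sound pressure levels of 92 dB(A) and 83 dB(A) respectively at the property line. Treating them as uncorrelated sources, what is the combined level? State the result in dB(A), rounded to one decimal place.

92.5 dB(A)

Incoherent sources combine by intensity addition: L_total = 10·log₁₀(Σ 10^(L_i/10)).
Σ 10^(L/10) = 10^(92/10) + 10^(83/10) = 1.784e+09.
L_total = 10·log₁₀(1.784e+09) = 92.51 dB(A).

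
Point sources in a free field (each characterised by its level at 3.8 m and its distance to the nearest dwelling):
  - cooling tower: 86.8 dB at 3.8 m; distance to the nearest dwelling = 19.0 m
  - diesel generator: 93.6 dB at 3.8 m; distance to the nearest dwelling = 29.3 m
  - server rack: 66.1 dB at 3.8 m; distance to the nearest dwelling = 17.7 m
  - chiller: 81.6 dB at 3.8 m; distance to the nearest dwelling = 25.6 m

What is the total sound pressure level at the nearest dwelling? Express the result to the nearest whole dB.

Apply inverse-square spreading to bring every level to the receiver, then sum 10^(L/10).
cooling tower: 86.8 − 20·log₁₀(19.0/3.8) = 86.8 − 13.98 = 72.82 dB.
diesel generator: 93.6 − 20·log₁₀(29.3/3.8) = 93.6 − 17.74 = 75.86 dB.
server rack: 66.1 − 20·log₁₀(17.7/3.8) = 66.1 − 13.36 = 52.74 dB.
chiller: 81.6 − 20·log₁₀(25.6/3.8) = 81.6 − 16.57 = 65.03 dB.
Σ 10^(L/10) = 6.105e+07 → L_total = 10·log₁₀(6.105e+07) = 77.86 dB.

78 dB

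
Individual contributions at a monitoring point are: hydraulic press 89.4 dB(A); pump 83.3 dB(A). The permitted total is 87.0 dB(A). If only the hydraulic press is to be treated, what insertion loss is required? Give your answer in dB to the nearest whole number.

5 dB

The untreated sources together contribute 10^(83.3/10) = 2.138e+08, i.e. 83.30 dB(A).
To meet 87.0 dB(A) overall, the treated hydraulic press may contribute at most 10^(87.0/10) − 2.138e+08 = 2.874e+08, i.e. 84.58 dB(A).
So the hydraulic press must be reduced from 89.4 to 84.58 dB(A): IL = 4.82 dB.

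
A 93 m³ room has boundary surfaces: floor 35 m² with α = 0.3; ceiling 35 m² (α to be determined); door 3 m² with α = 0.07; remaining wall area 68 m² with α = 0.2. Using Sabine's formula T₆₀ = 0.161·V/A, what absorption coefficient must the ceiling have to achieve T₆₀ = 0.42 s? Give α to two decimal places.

From T₆₀ = 0.161·V/A, the target T₆₀ = 0.42 s needs A = 0.161·93/0.42 = 35.65 m².
Absorption from the other surfaces = 35·0.3 + 3·0.07 + 68·0.2 = 24.31 m², so the ceiling must supply 11.34 m² over 35 m².
α = 11.34/35 = 0.324.

0.32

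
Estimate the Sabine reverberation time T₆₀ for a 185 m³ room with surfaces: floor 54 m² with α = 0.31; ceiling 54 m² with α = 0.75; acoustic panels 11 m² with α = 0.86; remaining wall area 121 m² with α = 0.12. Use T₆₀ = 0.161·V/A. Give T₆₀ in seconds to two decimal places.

A = Σ Sᵢαᵢ = 54·0.31 + 54·0.75 + 11·0.86 + 121·0.12 = 81.22 m².
T₆₀ = 0.161 × 185 / 81.22 = 0.367 s.

0.37 s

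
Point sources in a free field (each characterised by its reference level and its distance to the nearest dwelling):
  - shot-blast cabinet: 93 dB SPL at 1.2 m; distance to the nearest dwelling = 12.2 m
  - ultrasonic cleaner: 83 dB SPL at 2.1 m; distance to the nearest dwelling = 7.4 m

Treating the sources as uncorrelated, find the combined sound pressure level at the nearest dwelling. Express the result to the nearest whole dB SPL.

Apply inverse-square spreading to bring every level to the receiver, then sum 10^(L/10).
shot-blast cabinet: 93 − 20·log₁₀(12.2/1.2) = 93 − 20.14 = 72.86 dB SPL.
ultrasonic cleaner: 83 − 20·log₁₀(7.4/2.1) = 83 − 10.94 = 72.06 dB SPL.
Σ 10^(L/10) = 3.537e+07 → L_total = 10·log₁₀(3.537e+07) = 75.49 dB SPL.

75 dB SPL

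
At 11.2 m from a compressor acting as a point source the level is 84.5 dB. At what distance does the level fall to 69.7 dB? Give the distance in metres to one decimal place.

The 14.8 dB drop corresponds to a distance ratio of 10^(14.8/20) for a point source.
r₂ = 11.2·10^((84.5−69.7)/20) = 11.2·10^(14.8/20) = 61.55 m.

61.5 m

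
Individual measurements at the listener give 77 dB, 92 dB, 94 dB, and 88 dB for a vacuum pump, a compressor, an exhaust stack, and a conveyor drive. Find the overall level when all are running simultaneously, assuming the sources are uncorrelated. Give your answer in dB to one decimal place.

96.8 dB

For uncorrelated sources the intensities add, so convert each level to linear form, sum, and take 10·log₁₀ of the total.
Σ 10^(L/10) = 10^(77/10) + 10^(92/10) + 10^(94/10) + 10^(88/10) = 4.778e+09.
L_total = 10·log₁₀(4.778e+09) = 96.79 dB.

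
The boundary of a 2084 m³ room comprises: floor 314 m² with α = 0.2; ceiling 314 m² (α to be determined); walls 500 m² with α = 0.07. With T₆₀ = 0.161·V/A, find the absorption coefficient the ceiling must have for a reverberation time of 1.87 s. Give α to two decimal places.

0.26

Required total absorption A = 0.161·2084/1.87 = 179.42 m².
Absorption from the other surfaces = 314·0.2 + 500·0.07 = 97.80 m², so the ceiling must supply 81.62 m² over 314 m².
α = 81.62/314 = 0.260.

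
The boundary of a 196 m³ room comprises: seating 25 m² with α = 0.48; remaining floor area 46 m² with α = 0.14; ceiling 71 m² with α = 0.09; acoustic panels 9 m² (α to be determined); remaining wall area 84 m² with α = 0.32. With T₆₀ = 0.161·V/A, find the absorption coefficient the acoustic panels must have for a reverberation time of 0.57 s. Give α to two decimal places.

0.41

From T₆₀ = 0.161·V/A, the target T₆₀ = 0.57 s needs A = 0.161·196/0.57 = 55.36 m².
Absorption from the other surfaces = 25·0.48 + 46·0.14 + 71·0.09 + 84·0.32 = 51.71 m², so the acoustic panels must supply 3.65 m² over 9 m².
α = 3.65/9 = 0.406.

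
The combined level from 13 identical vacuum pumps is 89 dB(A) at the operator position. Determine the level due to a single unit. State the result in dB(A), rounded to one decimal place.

77.9 dB(A)

Dividing the total intensity by 13 lowers the level by 10·log₁₀ 13 = 11.139 dB: L₁ = 89 − 11.139.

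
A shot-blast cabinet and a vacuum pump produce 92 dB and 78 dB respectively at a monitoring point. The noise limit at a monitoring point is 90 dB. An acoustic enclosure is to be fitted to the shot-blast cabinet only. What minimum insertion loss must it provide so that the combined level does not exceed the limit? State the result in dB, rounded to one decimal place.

Everything except the shot-blast cabinet sums to 10^(78/10) = 6.310e+07 in linear terms, 78.00 dB.
To meet 90 dB overall, the treated shot-blast cabinet may contribute at most 10^(90/10) − 6.310e+07 = 9.369e+08, i.e. 89.72 dB.
Required insertion loss = 92 − 89.72 = 2.28 dB.

2.3 dB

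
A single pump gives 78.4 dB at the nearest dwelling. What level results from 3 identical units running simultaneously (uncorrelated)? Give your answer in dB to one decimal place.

With 3 equal, uncorrelated contributions the intensity is 3× that of one unit, giving a rise of 10·log₁₀ 3.
L_total = 78.4 + 10·log₁₀(3) = 78.4 + 4.771 = 83.17 dB.

83.2 dB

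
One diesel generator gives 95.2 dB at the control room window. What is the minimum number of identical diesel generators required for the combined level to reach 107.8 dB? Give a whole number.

19

The shortfall is 107.8 − 95.2 = 12.6 dB, and N units add 10·log₁₀ N, so need 10·log₁₀ N ≥ 12.6.
N ≥ 10^(12.6/10) = 18.197, so N = 19.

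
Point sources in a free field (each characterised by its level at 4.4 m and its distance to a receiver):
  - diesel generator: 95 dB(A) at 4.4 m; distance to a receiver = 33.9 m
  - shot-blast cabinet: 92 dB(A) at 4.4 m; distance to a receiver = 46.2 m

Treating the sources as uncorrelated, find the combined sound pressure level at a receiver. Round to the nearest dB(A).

78 dB(A)

Propagate each source to the receiver with L = L_ref − 20·log₁₀(r/r_ref), then add intensities.
diesel generator: 95 − 20·log₁₀(33.9/4.4) = 95 − 17.73 = 77.27 dB(A).
shot-blast cabinet: 92 − 20·log₁₀(46.2/4.4) = 92 − 20.42 = 71.58 dB(A).
Σ 10^(L/10) = 6.765e+07 → L_total = 10·log₁₀(6.765e+07) = 78.30 dB(A).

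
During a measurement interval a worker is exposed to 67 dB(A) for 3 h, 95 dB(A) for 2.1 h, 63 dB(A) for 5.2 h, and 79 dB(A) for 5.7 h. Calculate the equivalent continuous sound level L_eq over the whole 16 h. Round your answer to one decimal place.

The energy average is taken in the linear domain: L_eq = 10·log₁₀[(Σ tᵢ·10^(Lᵢ/10))/T], T = 16 h.
Σ tᵢ·10^(Lᵢ/10) = 3·10^(67/10) + 2.1·10^(95/10) + 5.2·10^(63/10) + 5.7·10^(79/10) = 7.119e+09.
L_eq = 10·log₁₀(7.119e+09/16) = 86.48 dB(A).

86.5 dB(A)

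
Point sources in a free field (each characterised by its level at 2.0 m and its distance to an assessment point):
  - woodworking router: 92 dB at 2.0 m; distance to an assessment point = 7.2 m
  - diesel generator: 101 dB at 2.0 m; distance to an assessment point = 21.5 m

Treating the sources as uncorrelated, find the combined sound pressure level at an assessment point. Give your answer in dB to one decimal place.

83.6 dB

Propagate each source to the receiver with L = L_ref − 20·log₁₀(r/r_ref), then add intensities.
woodworking router: 92 − 20·log₁₀(7.2/2.0) = 92 − 11.13 = 80.87 dB.
diesel generator: 101 − 20·log₁₀(21.5/2.0) = 101 − 20.63 = 80.37 dB.
Σ 10^(L/10) = 2.312e+08 → L_total = 10·log₁₀(2.312e+08) = 83.64 dB.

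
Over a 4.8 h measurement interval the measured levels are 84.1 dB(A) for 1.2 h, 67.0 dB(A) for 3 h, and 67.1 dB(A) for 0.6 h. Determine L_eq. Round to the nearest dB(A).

The energy average is taken in the linear domain: L_eq = 10·log₁₀[(Σ tᵢ·10^(Lᵢ/10))/T], T = 4.8 h.
Σ tᵢ·10^(Lᵢ/10) = 1.2·10^(84.1/10) + 3·10^(67.0/10) + 0.6·10^(67.1/10) = 3.266e+08.
L_eq = 10·log₁₀(3.266e+08/4.8) = 78.33 dB(A).

78 dB(A)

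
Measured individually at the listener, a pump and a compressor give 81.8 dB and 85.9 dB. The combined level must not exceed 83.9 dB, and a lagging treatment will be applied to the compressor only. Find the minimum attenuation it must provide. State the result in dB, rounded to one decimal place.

The untreated sources together contribute 10^(81.8/10) = 1.514e+08, i.e. 81.80 dB.
To meet 83.9 dB overall, the treated compressor may contribute at most 10^(83.9/10) − 1.514e+08 = 9.411e+07, i.e. 79.74 dB.
So the compressor must be reduced from 85.9 to 79.74 dB: IL = 6.16 dB.

6.2 dB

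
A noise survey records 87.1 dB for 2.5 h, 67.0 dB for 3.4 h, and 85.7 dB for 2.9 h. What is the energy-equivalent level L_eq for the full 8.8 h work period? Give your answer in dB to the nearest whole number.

L_eq = 10·log₁₀[(1/T)·Σ tᵢ·10^(Lᵢ/10)] with T = 8.8 h.
Σ tᵢ·10^(Lᵢ/10) = 2.5·10^(87.1/10) + 3.4·10^(67.0/10) + 2.9·10^(85.7/10) = 2.377e+09.
L_eq = 10·log₁₀(2.377e+09/8.8) = 84.31 dB.

84 dB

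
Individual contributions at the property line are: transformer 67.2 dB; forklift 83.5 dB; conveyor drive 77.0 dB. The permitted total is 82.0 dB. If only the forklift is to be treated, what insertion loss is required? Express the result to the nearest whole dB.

Everything except the forklift sums to 10^(67.2/10) + 10^(77.0/10) = 5.537e+07 in linear terms, 77.43 dB.
The limit corresponds to 10^(82.0/10) = 1.585e+08; subtracting the fixed part leaves 1.031e+08 for the forklift, i.e. 80.13 dB.
So the forklift must be reduced from 83.5 to 80.13 dB: IL = 3.37 dB.

3 dB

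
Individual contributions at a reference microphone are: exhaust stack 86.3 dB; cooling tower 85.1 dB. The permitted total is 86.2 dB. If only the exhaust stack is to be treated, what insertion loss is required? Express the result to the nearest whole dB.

7 dB

Everything except the exhaust stack sums to 10^(85.1/10) = 3.236e+08 in linear terms, 85.10 dB.
To meet 86.2 dB overall, the treated exhaust stack may contribute at most 10^(86.2/10) − 3.236e+08 = 9.328e+07, i.e. 79.70 dB.
Required insertion loss = 86.3 − 79.70 = 6.60 dB.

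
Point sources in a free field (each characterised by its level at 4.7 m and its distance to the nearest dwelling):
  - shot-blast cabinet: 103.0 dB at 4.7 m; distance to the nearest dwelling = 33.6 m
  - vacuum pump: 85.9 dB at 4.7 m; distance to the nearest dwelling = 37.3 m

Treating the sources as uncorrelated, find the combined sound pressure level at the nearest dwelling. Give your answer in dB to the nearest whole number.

86 dB

Apply inverse-square spreading to bring every level to the receiver, then sum 10^(L/10).
shot-blast cabinet: 103.0 − 20·log₁₀(33.6/4.7) = 103.0 − 17.08 = 85.92 dB.
vacuum pump: 85.9 − 20·log₁₀(37.3/4.7) = 85.9 − 17.99 = 67.91 dB.
Σ 10^(L/10) = 3.966e+08 → L_total = 10·log₁₀(3.966e+08) = 85.98 dB.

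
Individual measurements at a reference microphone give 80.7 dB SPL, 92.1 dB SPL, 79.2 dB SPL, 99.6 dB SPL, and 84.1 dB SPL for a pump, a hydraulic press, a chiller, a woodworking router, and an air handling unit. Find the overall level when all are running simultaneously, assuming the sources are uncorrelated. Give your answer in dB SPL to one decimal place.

100.5 dB SPL

Incoherent sources combine by intensity addition: L_total = 10·log₁₀(Σ 10^(L_i/10)).
Σ 10^(L/10) = 10^(80.7/10) + 10^(92.1/10) + 10^(79.2/10) + 10^(99.6/10) + 10^(84.1/10) = 1.120e+10.
L_total = 10·log₁₀(1.120e+10) = 100.49 dB SPL.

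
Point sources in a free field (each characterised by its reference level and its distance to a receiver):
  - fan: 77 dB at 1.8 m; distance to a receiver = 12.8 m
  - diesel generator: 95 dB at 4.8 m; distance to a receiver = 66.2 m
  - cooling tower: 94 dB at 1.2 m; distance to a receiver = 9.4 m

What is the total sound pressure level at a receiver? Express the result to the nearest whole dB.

First find each source's level at the receiver (point-source: −20·log₁₀(r/r_ref)), then combine on an intensity basis.
fan: 77 − 20·log₁₀(12.8/1.8) = 77 − 17.04 = 59.96 dB.
diesel generator: 95 − 20·log₁₀(66.2/4.8) = 95 − 22.79 = 72.21 dB.
cooling tower: 94 − 20·log₁₀(9.4/1.2) = 94 − 17.88 = 76.12 dB.
Σ 10^(L/10) = 5.855e+07 → L_total = 10·log₁₀(5.855e+07) = 77.68 dB.

78 dB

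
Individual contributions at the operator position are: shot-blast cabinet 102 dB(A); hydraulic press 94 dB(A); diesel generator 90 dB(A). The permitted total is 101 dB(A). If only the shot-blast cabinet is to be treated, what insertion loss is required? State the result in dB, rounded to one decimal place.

2.4 dB

Fixed contribution from the other sources: Σ 10^(L/10) = 10^(94/10) + 10^(90/10) = 3.512e+09 (95.46 dB(A)).
The limit corresponds to 10^(101/10) = 1.259e+10; subtracting the fixed part leaves 9.077e+09 for the shot-blast cabinet, i.e. 99.58 dB(A).
So the shot-blast cabinet must be reduced from 102 to 99.58 dB(A): IL = 2.42 dB.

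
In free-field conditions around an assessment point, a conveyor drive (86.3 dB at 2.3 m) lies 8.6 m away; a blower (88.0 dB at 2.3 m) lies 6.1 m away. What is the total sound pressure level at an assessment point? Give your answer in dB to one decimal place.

First find each source's level at the receiver (point-source: −20·log₁₀(r/r_ref)), then combine on an intensity basis.
conveyor drive: 86.3 − 20·log₁₀(8.6/2.3) = 86.3 − 11.46 = 74.84 dB.
blower: 88.0 − 20·log₁₀(6.1/2.3) = 88.0 − 8.47 = 79.53 dB.
Σ 10^(L/10) = 1.202e+08 → L_total = 10·log₁₀(1.202e+08) = 80.80 dB.

80.8 dB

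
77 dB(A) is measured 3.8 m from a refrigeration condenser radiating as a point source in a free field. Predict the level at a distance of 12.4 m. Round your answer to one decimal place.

66.7 dB(A)

For a point source, L₂ = L₁ − 20·log₁₀(r₂/r₁).
L₂ = 77 − 20·log₁₀(12.4/3.8) = 77 − 10.273 = 66.73 dB(A).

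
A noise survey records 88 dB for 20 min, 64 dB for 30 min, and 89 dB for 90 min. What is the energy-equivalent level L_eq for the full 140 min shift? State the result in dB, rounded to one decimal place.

87.8 dB

The energy average is taken in the linear domain: L_eq = 10·log₁₀[(Σ tᵢ·10^(Lᵢ/10))/T], T = 140 min.
Σ tᵢ·10^(Lᵢ/10) = 20·10^(88/10) + 30·10^(64/10) + 90·10^(89/10) = 8.418e+10.
L_eq = 10·log₁₀(8.418e+10/140) = 87.79 dB.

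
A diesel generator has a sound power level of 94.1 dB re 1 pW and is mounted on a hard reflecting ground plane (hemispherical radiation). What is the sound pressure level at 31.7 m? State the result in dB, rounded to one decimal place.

L_p = L_w − 10·log₁₀(2π·r²) with r = 31.7 m.
2π·r² = 6314 m², 10·log₁₀ of that is 38.003 dB.
L_p = 94.1 − 38.003 = 56.10 dB.

56.1 dB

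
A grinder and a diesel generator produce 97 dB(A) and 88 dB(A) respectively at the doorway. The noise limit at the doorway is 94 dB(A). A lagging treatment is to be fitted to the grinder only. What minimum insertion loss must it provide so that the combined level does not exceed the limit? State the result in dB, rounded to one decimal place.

4.3 dB

Everything except the grinder sums to 10^(88/10) = 6.310e+08 in linear terms, 88.00 dB(A).
To meet 94 dB(A) overall, the treated grinder may contribute at most 10^(94/10) − 6.310e+08 = 1.881e+09, i.e. 92.74 dB(A).
So the grinder must be reduced from 97 to 92.74 dB(A): IL = 4.26 dB.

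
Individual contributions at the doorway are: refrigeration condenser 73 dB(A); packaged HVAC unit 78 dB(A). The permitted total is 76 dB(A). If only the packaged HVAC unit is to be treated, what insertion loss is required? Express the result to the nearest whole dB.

The untreated sources together contribute 10^(73/10) = 1.995e+07, i.e. 73.00 dB(A).
To meet 76 dB(A) overall, the treated packaged HVAC unit may contribute at most 10^(76/10) − 1.995e+07 = 1.986e+07, i.e. 72.98 dB(A).
So the packaged HVAC unit must be reduced from 78 to 72.98 dB(A): IL = 5.02 dB.

5 dB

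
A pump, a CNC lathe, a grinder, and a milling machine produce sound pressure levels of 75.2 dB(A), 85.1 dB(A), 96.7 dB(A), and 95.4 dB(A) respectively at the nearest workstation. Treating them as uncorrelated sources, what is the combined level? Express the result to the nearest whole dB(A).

For uncorrelated sources the intensities add, so convert each level to linear form, sum, and take 10·log₁₀ of the total.
Σ 10^(L/10) = 10^(75.2/10) + 10^(85.1/10) + 10^(96.7/10) + 10^(95.4/10) = 8.501e+09.
L_total = 10·log₁₀(8.501e+09) = 99.29 dB(A).

99 dB(A)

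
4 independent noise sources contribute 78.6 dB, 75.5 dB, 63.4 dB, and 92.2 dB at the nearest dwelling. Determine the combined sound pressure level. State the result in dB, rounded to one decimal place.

Incoherent sources combine by intensity addition: L_total = 10·log₁₀(Σ 10^(L_i/10)).
Σ 10^(L/10) = 10^(78.6/10) + 10^(75.5/10) + 10^(63.4/10) + 10^(92.2/10) = 1.770e+09.
L_total = 10·log₁₀(1.770e+09) = 92.48 dB.

92.5 dB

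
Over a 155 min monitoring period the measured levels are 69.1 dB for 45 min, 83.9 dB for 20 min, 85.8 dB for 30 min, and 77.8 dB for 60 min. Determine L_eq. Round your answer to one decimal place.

81.2 dB

The energy average is taken in the linear domain: L_eq = 10·log₁₀[(Σ tᵢ·10^(Lᵢ/10))/T], T = 155 min.
Σ tᵢ·10^(Lᵢ/10) = 45·10^(69.1/10) + 20·10^(83.9/10) + 30·10^(85.8/10) + 60·10^(77.8/10) = 2.030e+10.
L_eq = 10·log₁₀(2.030e+10/155) = 81.17 dB.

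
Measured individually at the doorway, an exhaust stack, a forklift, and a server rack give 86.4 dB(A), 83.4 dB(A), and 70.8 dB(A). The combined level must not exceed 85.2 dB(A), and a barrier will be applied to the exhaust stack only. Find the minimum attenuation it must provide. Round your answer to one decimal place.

6.4 dB

Fixed contribution from the other sources: Σ 10^(L/10) = 10^(83.4/10) + 10^(70.8/10) = 2.308e+08 (83.63 dB(A)).
To meet 85.2 dB(A) overall, the treated exhaust stack may contribute at most 10^(85.2/10) − 2.308e+08 = 1.003e+08, i.e. 80.01 dB(A).
Required insertion loss = 86.4 − 80.01 = 6.39 dB.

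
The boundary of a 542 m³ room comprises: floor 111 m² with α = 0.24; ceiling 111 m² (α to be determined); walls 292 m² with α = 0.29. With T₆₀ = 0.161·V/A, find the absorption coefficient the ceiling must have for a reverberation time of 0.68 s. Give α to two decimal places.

0.15

From T₆₀ = 0.161·V/A, the target T₆₀ = 0.68 s needs A = 0.161·542/0.68 = 128.33 m².
Absorption from the other surfaces = 111·0.24 + 292·0.29 = 111.32 m², so the ceiling must supply 17.01 m² over 111 m².
α = 17.01/111 = 0.153.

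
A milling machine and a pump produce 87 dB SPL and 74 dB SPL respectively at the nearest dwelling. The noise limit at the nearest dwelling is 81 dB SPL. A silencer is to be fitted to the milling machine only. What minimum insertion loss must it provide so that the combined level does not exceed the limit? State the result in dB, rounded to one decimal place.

Everything except the milling machine sums to 10^(74/10) = 2.512e+07 in linear terms, 74.00 dB SPL.
To meet 81 dB SPL overall, the treated milling machine may contribute at most 10^(81/10) − 2.512e+07 = 1.008e+08, i.e. 80.03 dB SPL.
Required insertion loss = 87 − 80.03 = 6.97 dB.

7.0 dB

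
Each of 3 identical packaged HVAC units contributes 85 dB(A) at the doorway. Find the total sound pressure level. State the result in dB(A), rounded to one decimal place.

89.8 dB(A)

N identical incoherent sources raise the level by 10·log₁₀ N.
L_total = 85 + 10·log₁₀(3) = 85 + 4.771 = 89.77 dB(A).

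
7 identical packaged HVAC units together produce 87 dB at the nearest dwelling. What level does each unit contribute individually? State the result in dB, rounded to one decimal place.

78.5 dB

Dividing the total intensity by 7 lowers the level by 10·log₁₀ 7 = 8.451 dB: L₁ = 87 − 8.451.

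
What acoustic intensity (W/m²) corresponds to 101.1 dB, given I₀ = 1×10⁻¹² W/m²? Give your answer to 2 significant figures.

0.013 W/m²

I = I₀·10^(L/10) = 10⁻¹² × 10^(101.1/10) = 10^(-1.890).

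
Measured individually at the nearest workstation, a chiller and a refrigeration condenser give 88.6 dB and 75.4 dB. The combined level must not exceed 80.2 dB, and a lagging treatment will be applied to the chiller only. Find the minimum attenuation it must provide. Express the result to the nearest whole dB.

10 dB

Everything except the chiller sums to 10^(75.4/10) = 3.467e+07 in linear terms, 75.40 dB.
To meet 80.2 dB overall, the treated chiller may contribute at most 10^(80.2/10) − 3.467e+07 = 7.004e+07, i.e. 78.45 dB.
So the chiller must be reduced from 88.6 to 78.45 dB: IL = 10.15 dB.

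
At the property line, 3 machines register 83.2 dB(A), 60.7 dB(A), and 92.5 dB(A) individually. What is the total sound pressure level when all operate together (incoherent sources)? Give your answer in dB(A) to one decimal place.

For uncorrelated sources the intensities add, so convert each level to linear form, sum, and take 10·log₁₀ of the total.
Σ 10^(L/10) = 10^(83.2/10) + 10^(60.7/10) + 10^(92.5/10) = 1.988e+09.
L_total = 10·log₁₀(1.988e+09) = 92.99 dB(A).

93.0 dB(A)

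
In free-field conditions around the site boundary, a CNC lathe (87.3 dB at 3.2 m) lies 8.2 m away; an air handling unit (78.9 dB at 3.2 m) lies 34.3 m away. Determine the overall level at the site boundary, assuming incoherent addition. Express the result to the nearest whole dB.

79 dB

First find each source's level at the receiver (point-source: −20·log₁₀(r/r_ref)), then combine on an intensity basis.
CNC lathe: 87.3 − 20·log₁₀(8.2/3.2) = 87.3 − 8.17 = 79.13 dB.
air handling unit: 78.9 − 20·log₁₀(34.3/3.2) = 78.9 − 20.60 = 58.30 dB.
Σ 10^(L/10) = 8.246e+07 → L_total = 10·log₁₀(8.246e+07) = 79.16 dB.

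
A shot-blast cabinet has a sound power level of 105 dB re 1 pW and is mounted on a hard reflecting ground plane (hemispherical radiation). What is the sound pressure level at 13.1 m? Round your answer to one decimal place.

The power spreads over a hemisphere of area 2π·r², so L_p = L_w − 10·log₁₀(2π·r²).
2π·r² = 1078 m², 10·log₁₀ of that is 30.327 dB.
L_p = 105 − 30.327 = 74.67 dB.

74.7 dB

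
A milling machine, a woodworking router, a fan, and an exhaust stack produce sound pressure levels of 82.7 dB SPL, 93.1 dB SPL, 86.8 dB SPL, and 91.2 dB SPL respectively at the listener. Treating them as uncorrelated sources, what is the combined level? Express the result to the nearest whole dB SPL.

96 dB SPL

Incoherent sources combine by intensity addition: L_total = 10·log₁₀(Σ 10^(L_i/10)).
Σ 10^(L/10) = 10^(82.7/10) + 10^(93.1/10) + 10^(86.8/10) + 10^(91.2/10) = 4.025e+09.
L_total = 10·log₁₀(4.025e+09) = 96.05 dB SPL.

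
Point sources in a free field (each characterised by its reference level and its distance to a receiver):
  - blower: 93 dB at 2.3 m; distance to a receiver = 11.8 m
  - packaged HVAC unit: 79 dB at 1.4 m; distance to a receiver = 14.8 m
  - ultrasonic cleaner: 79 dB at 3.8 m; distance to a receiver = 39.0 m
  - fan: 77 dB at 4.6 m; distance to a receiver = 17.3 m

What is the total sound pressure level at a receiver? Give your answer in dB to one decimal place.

79.1 dB

First find each source's level at the receiver (point-source: −20·log₁₀(r/r_ref)), then combine on an intensity basis.
blower: 93 − 20·log₁₀(11.8/2.3) = 93 − 14.20 = 78.80 dB.
packaged HVAC unit: 79 − 20·log₁₀(14.8/1.4) = 79 − 20.48 = 58.52 dB.
ultrasonic cleaner: 79 − 20·log₁₀(39.0/3.8) = 79 − 20.23 = 58.77 dB.
fan: 77 − 20·log₁₀(17.3/4.6) = 77 − 11.51 = 65.49 dB.
Σ 10^(L/10) = 8.081e+07 → L_total = 10·log₁₀(8.081e+07) = 79.07 dB.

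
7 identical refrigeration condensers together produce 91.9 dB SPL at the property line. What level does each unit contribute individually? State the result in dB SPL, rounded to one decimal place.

7 equal contributions raise the level by 10·log₁₀ 7 = 8.451 dB, so each unit alone gives 91.9 − 8.451.

83.4 dB SPL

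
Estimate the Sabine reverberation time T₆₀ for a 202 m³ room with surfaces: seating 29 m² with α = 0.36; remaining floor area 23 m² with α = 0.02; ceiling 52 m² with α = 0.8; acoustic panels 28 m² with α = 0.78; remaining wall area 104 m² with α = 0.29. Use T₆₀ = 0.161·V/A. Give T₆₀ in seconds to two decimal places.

0.31 s

Total absorption A = 29·0.36 + 23·0.02 + 52·0.8 + 28·0.78 + 104·0.29 = 104.50 m² sabins.
T₆₀ = 0.161 × 202 / 104.50 = 0.311 s.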